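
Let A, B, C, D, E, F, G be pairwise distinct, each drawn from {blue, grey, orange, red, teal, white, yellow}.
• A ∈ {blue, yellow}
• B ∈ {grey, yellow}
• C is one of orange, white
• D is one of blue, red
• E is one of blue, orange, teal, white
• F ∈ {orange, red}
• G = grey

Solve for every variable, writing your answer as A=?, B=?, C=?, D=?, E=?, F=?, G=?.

A=blue, B=yellow, C=white, D=red, E=teal, F=orange, G=grey

G's domain is down to {grey}, so G = grey. Remove grey from B.
B's domain is down to {yellow}, so B = yellow. Eliminate yellow elsewhere: A.
A has just one choice, so A = blue. Strike blue from D, E.
D has just one choice, so D = red. So F can't be red.
F has just one choice, so F = orange. So C, E can't be orange.
C's domain is down to {white}, so C = white. So E can't be white.
E has just one choice, so E = teal.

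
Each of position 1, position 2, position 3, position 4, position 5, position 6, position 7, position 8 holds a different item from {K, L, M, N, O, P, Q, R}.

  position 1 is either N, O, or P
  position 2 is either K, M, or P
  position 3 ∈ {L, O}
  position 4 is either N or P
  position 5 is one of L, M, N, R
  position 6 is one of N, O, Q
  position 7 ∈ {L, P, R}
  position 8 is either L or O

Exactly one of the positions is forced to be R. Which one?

position 7

Among the 8 variables, K fits only position 2 (and all 8 values in {K, L, M, N, O, P, Q, R} must be used), so position 2 = K.
The 7 still-open variables together cover exactly {L, M, N, O, P, Q, R} — 7 values for 7 variables — and M appears only in position 5's list, so position 5 = M.
The 6 still-open variables draw from only 6 values {L, N, O, P, Q, R}, so each is used; only position 6 can be Q, hence position 6 = Q.
Among the 5 still-open variables, R fits only position 7 (and all 5 values in {L, N, O, P, R} must be used), so position 7 = R.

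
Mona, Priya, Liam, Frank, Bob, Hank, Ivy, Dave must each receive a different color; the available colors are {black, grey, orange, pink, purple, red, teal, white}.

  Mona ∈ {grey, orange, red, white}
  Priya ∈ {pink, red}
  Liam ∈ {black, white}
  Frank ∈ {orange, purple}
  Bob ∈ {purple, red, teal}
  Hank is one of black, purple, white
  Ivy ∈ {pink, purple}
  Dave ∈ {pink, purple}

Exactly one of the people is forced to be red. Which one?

Among the 8 variables, grey fits only Mona (and all 8 values in {black, grey, orange, pink, purple, red, teal, white} must be used), so Mona = grey.
The 7 still-open variables draw from only 7 values {black, orange, pink, purple, red, teal, white}, so each is used; only Frank can be orange, hence Frank = orange.
Among the 6 still-open variables, teal fits only Bob (and all 6 values in {black, pink, purple, red, teal, white} must be used), so Bob = teal.
Among the 5 still-open variables, red fits only Priya (and all 5 values in {black, pink, purple, red, white} must be used), so Priya = red.

Priya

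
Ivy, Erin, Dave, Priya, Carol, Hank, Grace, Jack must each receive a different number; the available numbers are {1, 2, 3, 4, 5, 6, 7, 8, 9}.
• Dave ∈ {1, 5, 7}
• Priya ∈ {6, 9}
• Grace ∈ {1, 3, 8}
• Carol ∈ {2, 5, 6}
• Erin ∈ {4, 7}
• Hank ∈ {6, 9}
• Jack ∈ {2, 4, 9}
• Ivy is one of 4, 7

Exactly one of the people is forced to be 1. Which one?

Ivy and Erin between them cover only {4, 7} — a naked pair. Remove those values from Dave, Jack.
The 2 variables Priya and Hank are confined to {6, 9}, which locks those values in; drop them from Carol, Jack.
That leaves Jack = 2. So Carol can't be 2.
Carol has just one choice, so Carol = 5. Eliminate 5 elsewhere: Dave.
So 1 goes to Dave.

Dave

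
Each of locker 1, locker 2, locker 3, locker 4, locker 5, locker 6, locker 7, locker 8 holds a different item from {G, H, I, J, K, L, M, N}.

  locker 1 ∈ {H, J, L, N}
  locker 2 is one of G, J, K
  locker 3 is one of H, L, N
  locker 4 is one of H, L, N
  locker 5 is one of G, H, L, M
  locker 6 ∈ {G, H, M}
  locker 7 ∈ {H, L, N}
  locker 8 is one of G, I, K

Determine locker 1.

J

The 8 variables draw from only 8 values {G, H, I, J, K, L, M, N}, so each is used; only locker 8 can be I, hence locker 8 = I.
The 7 still-open variables draw from only 7 values {G, H, J, K, L, M, N}, so each is used; only locker 2 can be K, hence locker 2 = K.
Among the 6 still-open variables, J fits only locker 1 (and all 6 values in {G, H, J, L, M, N} must be used), so locker 1 = J.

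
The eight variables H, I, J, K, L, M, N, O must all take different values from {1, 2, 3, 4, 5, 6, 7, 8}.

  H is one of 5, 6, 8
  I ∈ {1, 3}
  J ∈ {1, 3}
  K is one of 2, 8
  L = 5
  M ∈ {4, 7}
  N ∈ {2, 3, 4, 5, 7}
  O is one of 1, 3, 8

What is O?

8

L must be 5 (only option left). So H, N can't be 5.
The 7 still-open variables together cover exactly {1, 2, 3, 4, 6, 7, 8} — 7 values for 7 variables — and 6 appears only in H's list, so H = 6.
The 2 variables I and J are confined to {1, 3}, which locks those values in; drop them from N, O.
So O = 8.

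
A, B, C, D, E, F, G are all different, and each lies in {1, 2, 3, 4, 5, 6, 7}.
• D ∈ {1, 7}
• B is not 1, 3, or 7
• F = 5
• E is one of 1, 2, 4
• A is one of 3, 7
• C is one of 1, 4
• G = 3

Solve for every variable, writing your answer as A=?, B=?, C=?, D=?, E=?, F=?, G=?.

A=7, B=6, C=4, D=1, E=2, F=5, G=3

F's domain is down to {5}, so F = 5. Remove 5 from B.
G must be 3 (only option left). Strike 3 from A.
A must be 7 (only option left). Eliminate 7 elsewhere: D.
That leaves D = 1. Eliminate 1 elsewhere: C, E.
C must be 4 (only option left). Strike 4 from B, E.
E must be 2 (only option left). So B can't be 2.
That leaves B = 6.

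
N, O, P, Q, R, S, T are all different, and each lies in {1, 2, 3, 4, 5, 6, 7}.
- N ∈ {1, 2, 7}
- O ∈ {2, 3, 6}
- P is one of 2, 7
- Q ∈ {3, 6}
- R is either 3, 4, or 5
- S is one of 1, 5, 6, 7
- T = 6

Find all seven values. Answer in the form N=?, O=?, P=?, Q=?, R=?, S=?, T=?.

N=1, O=2, P=7, Q=3, R=4, S=5, T=6

T has just one choice, so T = 6. Eliminate 6 elsewhere: O, Q, S.
Q's domain is down to {3}, so Q = 3. Strike 3 from O, R.
That leaves O = 2. Strike 2 from N, P.
That leaves P = 7. Strike 7 from N, S.
N's domain is down to {1}, so N = 1. So S can't be 1.
S has just one choice, so S = 5. Remove 5 from R.
That leaves R = 4.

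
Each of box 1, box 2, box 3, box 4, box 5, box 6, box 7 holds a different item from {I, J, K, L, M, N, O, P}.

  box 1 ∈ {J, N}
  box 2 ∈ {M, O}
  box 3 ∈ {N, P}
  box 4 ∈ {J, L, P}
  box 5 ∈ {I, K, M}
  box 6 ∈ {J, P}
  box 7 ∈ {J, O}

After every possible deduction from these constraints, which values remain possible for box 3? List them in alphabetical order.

N, P

box 1, box 3, box 6 share exactly the 3 values {J, N, P}; by pigeonhole those values go to them, so strike J, N, P from box 4, box 7.
That leaves box 4 = L.
box 7 has just one choice, so box 7 = O. Remove O from box 2.
box 2 must be M (only option left). Strike M from box 5.
No further eliminations apply; box 3 can still be any of N, P.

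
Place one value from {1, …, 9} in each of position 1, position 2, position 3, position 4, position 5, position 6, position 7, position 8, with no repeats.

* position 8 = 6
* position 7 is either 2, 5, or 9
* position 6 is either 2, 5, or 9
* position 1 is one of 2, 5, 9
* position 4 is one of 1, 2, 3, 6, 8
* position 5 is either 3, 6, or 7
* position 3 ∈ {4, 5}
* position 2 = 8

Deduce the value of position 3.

position 2's domain is down to {8}, so position 2 = 8. Eliminate 8 elsewhere: position 4.
position 8 must be 6 (only option left). Remove 6 from position 4, position 5.
position 1, position 6, position 7 between them cover only {2, 5, 9} — a naked triple. Remove those values from position 3, position 4.
So position 3 = 4.

4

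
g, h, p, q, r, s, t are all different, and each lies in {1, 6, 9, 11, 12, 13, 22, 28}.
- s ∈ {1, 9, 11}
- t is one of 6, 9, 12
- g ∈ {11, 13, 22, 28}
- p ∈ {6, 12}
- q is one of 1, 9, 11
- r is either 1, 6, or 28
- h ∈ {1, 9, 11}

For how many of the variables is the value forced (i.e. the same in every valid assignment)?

1

h, q, s share exactly the 3 values {1, 9, 11}; by pigeonhole those values go to them, so strike 1, 9, 11 from g, r, t.
The 2 variables p and t are confined to {6, 12}, which locks those values in; drop them from r.
r's domain is down to {28}, so r = 28. So g can't be 28.
Determined: r=28. The other variables each still have more than one consistent value. That makes 1.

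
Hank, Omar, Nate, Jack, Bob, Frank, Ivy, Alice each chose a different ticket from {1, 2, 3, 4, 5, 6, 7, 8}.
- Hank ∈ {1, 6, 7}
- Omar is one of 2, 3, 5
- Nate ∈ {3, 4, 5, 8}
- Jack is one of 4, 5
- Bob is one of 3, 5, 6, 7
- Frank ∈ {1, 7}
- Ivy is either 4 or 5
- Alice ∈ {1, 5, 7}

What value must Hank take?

Among the 8 variables, 2 fits only Omar (and all 8 values in {1, 2, 3, 4, 5, 6, 7, 8} must be used), so Omar = 2.
The 7 still-open variables draw from only 7 values {1, 3, 4, 5, 6, 7, 8}, so each is used; only Nate can be 8, hence Nate = 8.
The 6 still-open variables together cover exactly {1, 3, 4, 5, 6, 7} — 6 values for 6 variables — and 3 appears only in Bob's list, so Bob = 3.
Among the 5 still-open variables, 6 fits only Hank (and all 5 values in {1, 4, 5, 6, 7} must be used), so Hank = 6.

6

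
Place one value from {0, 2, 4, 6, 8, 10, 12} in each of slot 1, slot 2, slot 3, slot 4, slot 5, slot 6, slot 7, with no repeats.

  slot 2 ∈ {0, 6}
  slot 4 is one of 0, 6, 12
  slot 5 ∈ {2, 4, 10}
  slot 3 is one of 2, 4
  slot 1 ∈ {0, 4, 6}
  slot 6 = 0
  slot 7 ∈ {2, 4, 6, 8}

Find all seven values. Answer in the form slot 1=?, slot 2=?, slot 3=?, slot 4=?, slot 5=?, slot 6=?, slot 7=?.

slot 6 has just one choice, so slot 6 = 0. Remove 0 from slot 1, slot 2, slot 4.
slot 2 has just one choice, so slot 2 = 6. Strike 6 from slot 1, slot 4, slot 7.
slot 4 has just one choice, so slot 4 = 12.
slot 1 has just one choice, so slot 1 = 4. Strike 4 from slot 3, slot 5, slot 7.
slot 3's domain is down to {2}, so slot 3 = 2. Remove 2 from slot 5, slot 7.
slot 5 must be 10 (only option left).
slot 7 has just one choice, so slot 7 = 8.

slot 1=4, slot 2=6, slot 3=2, slot 4=12, slot 5=10, slot 6=0, slot 7=8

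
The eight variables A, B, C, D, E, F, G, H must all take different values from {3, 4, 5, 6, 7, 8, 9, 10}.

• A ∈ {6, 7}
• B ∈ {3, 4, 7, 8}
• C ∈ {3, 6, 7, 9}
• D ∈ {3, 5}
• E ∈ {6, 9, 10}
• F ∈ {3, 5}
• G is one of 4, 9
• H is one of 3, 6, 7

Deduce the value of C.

9

The 8 variables together cover exactly {3, 4, 5, 6, 7, 8, 9, 10} — 8 values for 8 variables — and 8 appears only in B's list, so B = 8.
Among the 7 still-open variables, 4 fits only G (and all 7 values in {3, 4, 5, 6, 7, 9, 10} must be used), so G = 4.
The 6 still-open variables together cover exactly {3, 5, 6, 7, 9, 10} — 6 values for 6 variables — and 10 appears only in E's list, so E = 10.
The 5 still-open variables together cover exactly {3, 5, 6, 7, 9} — 5 values for 5 variables — and 9 appears only in C's list, so C = 9.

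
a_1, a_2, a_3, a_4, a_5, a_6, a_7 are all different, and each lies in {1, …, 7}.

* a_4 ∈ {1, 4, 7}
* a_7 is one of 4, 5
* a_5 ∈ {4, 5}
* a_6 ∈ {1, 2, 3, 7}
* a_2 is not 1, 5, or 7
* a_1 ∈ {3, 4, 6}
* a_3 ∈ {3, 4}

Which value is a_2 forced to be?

2

a_5 and a_7 between them cover only {4, 5} — a naked pair. Remove those values from a_1, a_2, a_3, a_4.
That leaves a_3 = 3. Strike 3 from a_1, a_2, a_6.
a_1's domain is down to {6}, so a_1 = 6. Eliminate 6 elsewhere: a_2.
So a_2 = 2.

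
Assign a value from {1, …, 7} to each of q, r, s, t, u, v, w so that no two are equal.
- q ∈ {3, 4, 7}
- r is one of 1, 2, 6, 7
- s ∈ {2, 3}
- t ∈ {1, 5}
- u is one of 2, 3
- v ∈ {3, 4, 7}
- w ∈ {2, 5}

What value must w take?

The 7 variables together cover exactly {1, 2, 3, 4, 5, 6, 7} — 7 values for 7 variables — and 6 appears only in r's list, so r = 6.
The 6 still-open variables together cover exactly {1, 2, 3, 4, 5, 7} — 6 values for 6 variables — and 1 appears only in t's list, so t = 1.
The 5 still-open variables draw from only 5 values {2, 3, 4, 5, 7}, so each is used; only w can be 5, hence w = 5.

5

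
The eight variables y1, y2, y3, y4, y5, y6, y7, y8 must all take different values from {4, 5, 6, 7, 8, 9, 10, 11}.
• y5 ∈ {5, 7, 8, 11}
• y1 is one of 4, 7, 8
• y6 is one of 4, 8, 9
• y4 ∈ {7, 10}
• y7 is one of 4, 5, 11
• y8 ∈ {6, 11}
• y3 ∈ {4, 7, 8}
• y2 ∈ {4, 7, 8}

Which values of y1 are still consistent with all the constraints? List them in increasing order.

The 8 variables draw from only 8 values {4, 5, 6, 7, 8, 9, 10, 11}, so each is used; only y8 can be 6, hence y8 = 6.
The 7 still-open variables draw from only 7 values {4, 5, 7, 8, 9, 10, 11}, so each is used; only y6 can be 9, hence y6 = 9.
Among the 6 still-open variables, 10 fits only y4 (and all 6 values in {4, 5, 7, 8, 10, 11} must be used), so y4 = 10.
y1, y2, y3 between them cover only {4, 7, 8} — a naked triple. Remove those values from y5, y7.
No further eliminations apply; y1 can still be any of 4, 7, 8.

4, 7, 8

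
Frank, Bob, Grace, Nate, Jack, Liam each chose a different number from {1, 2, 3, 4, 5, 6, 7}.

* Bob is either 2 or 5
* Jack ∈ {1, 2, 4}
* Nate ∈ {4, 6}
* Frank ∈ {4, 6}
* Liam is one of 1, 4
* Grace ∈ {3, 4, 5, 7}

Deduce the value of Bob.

Frank and Nate between them cover only {4, 6} — a naked pair. Remove those values from Grace, Jack, Liam.
Liam's domain is down to {1}, so Liam = 1. So Jack can't be 1.
Jack must be 2 (only option left). Eliminate 2 elsewhere: Bob.
So Bob = 5.

5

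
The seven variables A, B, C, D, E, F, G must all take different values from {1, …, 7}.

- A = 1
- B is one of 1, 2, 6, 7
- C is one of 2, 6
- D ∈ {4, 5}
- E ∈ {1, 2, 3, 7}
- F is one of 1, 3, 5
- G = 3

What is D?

A has just one choice, so A = 1. Eliminate 1 elsewhere: B, E, F.
G must be 3 (only option left). Remove 3 from E, F.
F has just one choice, so F = 5. Strike 5 from D.
So D = 4.

4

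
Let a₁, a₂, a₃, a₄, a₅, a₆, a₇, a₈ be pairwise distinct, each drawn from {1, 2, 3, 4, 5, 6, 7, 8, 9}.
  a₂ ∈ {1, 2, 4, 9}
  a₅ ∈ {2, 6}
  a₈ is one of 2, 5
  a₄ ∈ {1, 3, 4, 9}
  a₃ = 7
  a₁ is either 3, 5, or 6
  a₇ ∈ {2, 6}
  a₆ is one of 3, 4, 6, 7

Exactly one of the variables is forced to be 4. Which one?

a₃ has just one choice, so a₃ = 7. Strike 7 from a₆.
a₅ and a₇ share exactly the 2 values {2, 6}; by pigeonhole those values go to them, so strike 2, 6 from a₁, a₂, a₆, a₈.
a₈ has just one choice, so a₈ = 5. Strike 5 from a₁.
That leaves a₁ = 3. Strike 3 from a₄, a₆.
So 4 goes to a₆.

a₆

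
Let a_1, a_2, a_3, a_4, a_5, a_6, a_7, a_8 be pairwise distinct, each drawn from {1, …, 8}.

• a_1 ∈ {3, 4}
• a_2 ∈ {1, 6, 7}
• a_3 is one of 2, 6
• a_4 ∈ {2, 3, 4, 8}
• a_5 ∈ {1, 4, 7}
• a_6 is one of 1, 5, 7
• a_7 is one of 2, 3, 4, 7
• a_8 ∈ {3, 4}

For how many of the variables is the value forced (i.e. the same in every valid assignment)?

2

The 8 variables together cover exactly {1, 2, 3, 4, 5, 6, 7, 8} — 8 values for 8 variables — and 5 appears only in a_6's list, so a_6 = 5.
The 7 still-open variables together cover exactly {1, 2, 3, 4, 6, 7, 8} — 7 values for 7 variables — and 8 appears only in a_4's list, so a_4 = 8.
The 2 variables a_1 and a_8 are confined to {3, 4}, which locks those values in; drop them from a_5, a_7.
Determined: a_4=8, a_6=5. The other variables each still have more than one consistent value. That makes 2.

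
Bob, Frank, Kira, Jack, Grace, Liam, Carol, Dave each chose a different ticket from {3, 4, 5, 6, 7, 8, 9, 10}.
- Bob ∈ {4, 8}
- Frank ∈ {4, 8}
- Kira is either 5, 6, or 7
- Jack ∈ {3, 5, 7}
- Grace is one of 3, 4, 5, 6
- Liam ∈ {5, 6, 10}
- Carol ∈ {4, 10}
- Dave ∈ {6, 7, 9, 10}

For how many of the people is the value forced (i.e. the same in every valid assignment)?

2

Among the 8 variables, 9 fits only Dave (and all 8 values in {3, 4, 5, 6, 7, 8, 9, 10} must be used), so Dave = 9.
The 2 variables Bob and Frank are confined to {4, 8}, which locks those values in; drop them from Grace, Carol.
Carol has just one choice, so Carol = 10. Strike 10 from Liam.
Determined: Carol=10, Dave=9. The other people each still have more than one consistent value. That makes 2.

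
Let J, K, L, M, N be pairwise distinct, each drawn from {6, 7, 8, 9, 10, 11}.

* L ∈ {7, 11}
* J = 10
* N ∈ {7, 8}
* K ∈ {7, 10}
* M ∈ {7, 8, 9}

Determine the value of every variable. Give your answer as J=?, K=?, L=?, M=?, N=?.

J has just one choice, so J = 10. So K can't be 10.
That leaves K = 7. Eliminate 7 elsewhere: L, M, N.
L has just one choice, so L = 11.
That leaves N = 8. So M can't be 8.
That leaves M = 9.

J=10, K=7, L=11, M=9, N=8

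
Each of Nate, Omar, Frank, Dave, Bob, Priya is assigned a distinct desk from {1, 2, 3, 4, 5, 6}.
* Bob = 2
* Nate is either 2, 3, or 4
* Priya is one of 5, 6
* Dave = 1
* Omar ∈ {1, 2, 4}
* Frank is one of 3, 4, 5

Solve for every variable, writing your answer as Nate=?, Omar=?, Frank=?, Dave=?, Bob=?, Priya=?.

Dave must be 1 (only option left). So Omar can't be 1.
Bob must be 2 (only option left). Eliminate 2 elsewhere: Nate, Omar.
Omar has just one choice, so Omar = 4. Strike 4 from Nate, Frank.
Nate's domain is down to {3}, so Nate = 3. So Frank can't be 3.
Frank's domain is down to {5}, so Frank = 5. Eliminate 5 elsewhere: Priya.
Priya has just one choice, so Priya = 6.

Nate=3, Omar=4, Frank=5, Dave=1, Bob=2, Priya=6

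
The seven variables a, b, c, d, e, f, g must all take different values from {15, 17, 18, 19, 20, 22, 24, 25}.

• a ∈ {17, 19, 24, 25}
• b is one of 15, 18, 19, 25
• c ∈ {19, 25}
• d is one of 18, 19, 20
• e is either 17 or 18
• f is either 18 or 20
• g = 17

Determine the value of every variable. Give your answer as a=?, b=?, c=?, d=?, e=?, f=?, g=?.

g has just one choice, so g = 17. Eliminate 17 elsewhere: a, e.
That leaves e = 18. Strike 18 from b, d, f.
f must be 20 (only option left). Eliminate 20 elsewhere: d.
d's domain is down to {19}, so d = 19. Remove 19 from a, b, c.
c has just one choice, so c = 25. Eliminate 25 elsewhere: a, b.
That leaves a = 24.
b's domain is down to {15}, so b = 15.

a=24, b=15, c=25, d=19, e=18, f=20, g=17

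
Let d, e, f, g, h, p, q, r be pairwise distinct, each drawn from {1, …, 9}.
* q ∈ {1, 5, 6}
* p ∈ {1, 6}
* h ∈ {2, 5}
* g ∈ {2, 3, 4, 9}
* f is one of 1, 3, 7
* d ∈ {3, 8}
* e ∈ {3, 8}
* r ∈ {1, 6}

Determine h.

2

d and e share exactly the 2 values {3, 8}; by pigeonhole those values go to them, so strike 3, 8 from f, g.
p and r share exactly the 2 values {1, 6}; by pigeonhole those values go to them, so strike 1, 6 from f, q.
f has just one choice, so f = 7.
q must be 5 (only option left). Remove 5 from h.
So h = 2.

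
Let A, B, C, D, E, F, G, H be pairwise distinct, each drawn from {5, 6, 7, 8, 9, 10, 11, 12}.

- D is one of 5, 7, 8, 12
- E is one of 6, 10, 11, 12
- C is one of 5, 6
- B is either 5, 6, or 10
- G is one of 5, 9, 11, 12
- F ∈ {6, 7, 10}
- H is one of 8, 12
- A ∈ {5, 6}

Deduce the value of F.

7

The 8 variables together cover exactly {5, 6, 7, 8, 9, 10, 11, 12} — 8 values for 8 variables — and 9 appears only in G's list, so G = 9.
The 7 still-open variables together cover exactly {5, 6, 7, 8, 10, 11, 12} — 7 values for 7 variables — and 11 appears only in E's list, so E = 11.
A and C between them cover only {5, 6} — a naked pair. Remove those values from B, D, F.
B's domain is down to {10}, so B = 10. Remove 10 from F.
So F = 7.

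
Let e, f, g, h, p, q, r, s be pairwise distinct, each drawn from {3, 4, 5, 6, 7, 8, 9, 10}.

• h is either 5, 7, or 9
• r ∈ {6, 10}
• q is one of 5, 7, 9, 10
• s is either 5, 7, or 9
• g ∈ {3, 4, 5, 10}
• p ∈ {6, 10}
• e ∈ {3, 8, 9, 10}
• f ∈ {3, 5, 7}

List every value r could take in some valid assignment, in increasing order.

The 8 variables together cover exactly {3, 4, 5, 6, 7, 8, 9, 10} — 8 values for 8 variables — and 4 appears only in g's list, so g = 4.
Among the 7 still-open variables, 8 fits only e (and all 7 values in {3, 5, 6, 7, 8, 9, 10} must be used), so e = 8.
The 6 still-open variables together cover exactly {3, 5, 6, 7, 9, 10} — 6 values for 6 variables — and 3 appears only in f's list, so f = 3.
p and r share exactly the 2 values {6, 10}; by pigeonhole those values go to them, so strike 6, 10 from q.
No further eliminations apply; r can still be any of 6, 10.

6, 10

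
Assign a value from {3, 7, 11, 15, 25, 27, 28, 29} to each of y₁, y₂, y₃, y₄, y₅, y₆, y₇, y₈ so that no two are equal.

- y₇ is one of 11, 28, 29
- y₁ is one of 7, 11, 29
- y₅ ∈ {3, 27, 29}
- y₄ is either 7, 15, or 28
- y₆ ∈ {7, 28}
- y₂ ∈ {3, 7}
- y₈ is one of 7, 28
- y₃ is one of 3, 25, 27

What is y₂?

Among the 8 variables, 15 fits only y₄ (and all 8 values in {3, 7, 11, 15, 25, 27, 28, 29} must be used), so y₄ = 15.
The 7 still-open variables together cover exactly {3, 7, 11, 25, 27, 28, 29} — 7 values for 7 variables — and 25 appears only in y₃'s list, so y₃ = 25.
Among the 6 still-open variables, 27 fits only y₅ (and all 6 values in {3, 7, 11, 27, 28, 29} must be used), so y₅ = 27.
The 5 still-open variables together cover exactly {3, 7, 11, 28, 29} — 5 values for 5 variables — and 3 appears only in y₂'s list, so y₂ = 3.

3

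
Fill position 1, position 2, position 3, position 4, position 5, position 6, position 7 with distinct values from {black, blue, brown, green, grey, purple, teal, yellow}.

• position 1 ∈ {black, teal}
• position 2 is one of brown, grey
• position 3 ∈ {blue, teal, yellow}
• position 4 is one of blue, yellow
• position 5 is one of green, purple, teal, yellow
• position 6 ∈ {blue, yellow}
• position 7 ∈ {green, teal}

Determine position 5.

purple

position 4 and position 6 share exactly the 2 values {blue, yellow}; by pigeonhole those values go to them, so strike blue, yellow from position 3, position 5.
position 3's domain is down to {teal}, so position 3 = teal. Remove teal from position 1, position 5, position 7.
position 7's domain is down to {green}, so position 7 = green. Strike green from position 5.
So position 5 = purple.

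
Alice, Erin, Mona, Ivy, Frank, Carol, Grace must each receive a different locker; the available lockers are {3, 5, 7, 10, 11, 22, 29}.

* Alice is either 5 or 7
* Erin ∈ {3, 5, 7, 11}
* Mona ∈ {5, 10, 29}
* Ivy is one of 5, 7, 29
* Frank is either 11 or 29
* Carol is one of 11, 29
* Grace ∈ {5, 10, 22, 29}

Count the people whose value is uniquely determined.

The 7 variables draw from only 7 values {3, 5, 7, 10, 11, 22, 29}, so each is used; only Erin can be 3, hence Erin = 3.
Among the 6 still-open variables, 22 fits only Grace (and all 6 values in {5, 7, 10, 11, 22, 29} must be used), so Grace = 22.
The 5 still-open variables together cover exactly {5, 7, 10, 11, 29} — 5 values for 5 variables — and 10 appears only in Mona's list, so Mona = 10.
Frank and Carol between them cover only {11, 29} — a naked pair. Remove those values from Ivy.
Determined: Erin=3, Mona=10, Grace=22. The other people each still have more than one consistent value. That makes 3.

3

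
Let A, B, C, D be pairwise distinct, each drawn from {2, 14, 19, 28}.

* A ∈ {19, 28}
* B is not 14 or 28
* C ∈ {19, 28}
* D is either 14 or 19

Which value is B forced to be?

Among the 4 variables, 2 fits only B (and all 4 values in {2, 14, 19, 28} must be used), so B = 2.

2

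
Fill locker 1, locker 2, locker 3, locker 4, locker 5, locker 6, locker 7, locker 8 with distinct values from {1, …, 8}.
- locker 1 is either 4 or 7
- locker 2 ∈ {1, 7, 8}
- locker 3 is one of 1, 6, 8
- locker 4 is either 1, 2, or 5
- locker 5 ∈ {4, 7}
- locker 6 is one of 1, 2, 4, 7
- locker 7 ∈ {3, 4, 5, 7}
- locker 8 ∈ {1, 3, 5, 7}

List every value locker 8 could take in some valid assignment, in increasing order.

The 8 variables together cover exactly {1, 2, 3, 4, 5, 6, 7, 8} — 8 values for 8 variables — and 6 appears only in locker 3's list, so locker 3 = 6.
The 7 still-open variables together cover exactly {1, 2, 3, 4, 5, 7, 8} — 7 values for 7 variables — and 8 appears only in locker 2's list, so locker 2 = 8.
The 2 variables locker 1 and locker 5 are confined to {4, 7}, which locks those values in; drop them from locker 6, locker 7, locker 8.
No further eliminations apply; locker 8 can still be any of 1, 3, 5.

1, 3, 5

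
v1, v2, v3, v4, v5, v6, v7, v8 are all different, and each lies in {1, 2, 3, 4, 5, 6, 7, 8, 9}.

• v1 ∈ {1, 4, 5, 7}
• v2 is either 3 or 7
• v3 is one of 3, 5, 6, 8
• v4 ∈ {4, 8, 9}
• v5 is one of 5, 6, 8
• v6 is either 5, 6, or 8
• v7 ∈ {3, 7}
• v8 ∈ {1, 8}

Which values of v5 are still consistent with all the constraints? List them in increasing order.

The 8 variables draw from only 8 values {1, 3, 4, 5, 6, 7, 8, 9}, so each is used; only v4 can be 9, hence v4 = 9.
The 7 still-open variables draw from only 7 values {1, 3, 4, 5, 6, 7, 8}, so each is used; only v1 can be 4, hence v1 = 4.
Among the 6 still-open variables, 1 fits only v8 (and all 6 values in {1, 3, 5, 6, 7, 8} must be used), so v8 = 1.
v2 and v7 between them cover only {3, 7} — a naked pair. Remove those values from v3.
No further eliminations apply; v5 can still be any of 5, 6, 8.

5, 6, 8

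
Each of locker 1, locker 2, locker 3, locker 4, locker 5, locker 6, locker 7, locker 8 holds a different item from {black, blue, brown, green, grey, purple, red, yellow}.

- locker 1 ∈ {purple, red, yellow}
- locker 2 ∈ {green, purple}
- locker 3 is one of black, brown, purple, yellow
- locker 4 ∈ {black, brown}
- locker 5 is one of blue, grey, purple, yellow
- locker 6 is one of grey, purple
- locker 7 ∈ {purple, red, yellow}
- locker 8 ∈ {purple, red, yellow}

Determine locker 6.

grey

Among the 8 variables, blue fits only locker 5 (and all 8 values in {black, blue, brown, green, grey, purple, red, yellow} must be used), so locker 5 = blue.
Among the 7 still-open variables, green fits only locker 2 (and all 7 values in {black, brown, green, grey, purple, red, yellow} must be used), so locker 2 = green.
Among the 6 still-open variables, grey fits only locker 6 (and all 6 values in {black, brown, grey, purple, red, yellow} must be used), so locker 6 = grey.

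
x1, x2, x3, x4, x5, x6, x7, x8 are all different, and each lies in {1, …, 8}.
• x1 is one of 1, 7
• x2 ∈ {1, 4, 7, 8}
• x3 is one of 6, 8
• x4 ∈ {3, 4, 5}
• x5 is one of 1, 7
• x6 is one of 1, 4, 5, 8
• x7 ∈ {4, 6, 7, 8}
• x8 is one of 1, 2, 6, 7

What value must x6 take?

The 8 variables draw from only 8 values {1, 2, 3, 4, 5, 6, 7, 8}, so each is used; only x8 can be 2, hence x8 = 2.
The 7 still-open variables together cover exactly {1, 3, 4, 5, 6, 7, 8} — 7 values for 7 variables — and 3 appears only in x4's list, so x4 = 3.
Among the 6 still-open variables, 5 fits only x6 (and all 6 values in {1, 4, 5, 6, 7, 8} must be used), so x6 = 5.

5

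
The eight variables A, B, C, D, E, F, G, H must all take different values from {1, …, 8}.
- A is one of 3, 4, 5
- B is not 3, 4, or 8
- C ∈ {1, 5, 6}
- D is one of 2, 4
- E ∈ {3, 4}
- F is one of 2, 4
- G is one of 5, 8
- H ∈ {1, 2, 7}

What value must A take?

The 8 variables together cover exactly {1, 2, 3, 4, 5, 6, 7, 8} — 8 values for 8 variables — and 8 appears only in G's list, so G = 8.
D and F share exactly the 2 values {2, 4}; by pigeonhole those values go to them, so strike 2, 4 from A, B, E, H.
E's domain is down to {3}, so E = 3. Remove 3 from A.
So A = 5.

5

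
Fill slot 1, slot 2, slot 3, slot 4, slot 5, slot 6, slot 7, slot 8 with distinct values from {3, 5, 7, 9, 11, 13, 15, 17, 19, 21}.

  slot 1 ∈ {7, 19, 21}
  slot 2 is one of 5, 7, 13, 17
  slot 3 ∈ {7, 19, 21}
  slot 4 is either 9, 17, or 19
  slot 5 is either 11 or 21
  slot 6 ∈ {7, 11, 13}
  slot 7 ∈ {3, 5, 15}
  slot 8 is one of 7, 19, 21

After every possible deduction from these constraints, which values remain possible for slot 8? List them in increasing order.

slot 1, slot 3, slot 8 share exactly the 3 values {7, 19, 21}; by pigeonhole those values go to them, so strike 7, 19, 21 from slot 2, slot 4, slot 5, slot 6.
slot 5's domain is down to {11}, so slot 5 = 11. Eliminate 11 elsewhere: slot 6.
slot 6 must be 13 (only option left). So slot 2 can't be 13.
No further eliminations apply; slot 8 can still be any of 7, 19, 21.

7, 19, 21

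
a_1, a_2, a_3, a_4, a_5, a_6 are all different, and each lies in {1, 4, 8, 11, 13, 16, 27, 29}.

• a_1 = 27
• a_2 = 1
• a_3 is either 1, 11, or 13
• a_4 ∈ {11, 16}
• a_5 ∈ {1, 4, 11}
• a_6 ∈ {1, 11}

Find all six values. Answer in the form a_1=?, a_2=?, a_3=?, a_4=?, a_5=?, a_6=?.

a_1's domain is down to {27}, so a_1 = 27.
a_2 must be 1 (only option left). Eliminate 1 elsewhere: a_3, a_5, a_6.
a_6's domain is down to {11}, so a_6 = 11. So a_3, a_4, a_5 can't be 11.
a_3 must be 13 (only option left).
a_4 must be 16 (only option left).
That leaves a_5 = 4.

a_1=27, a_2=1, a_3=13, a_4=16, a_5=4, a_6=11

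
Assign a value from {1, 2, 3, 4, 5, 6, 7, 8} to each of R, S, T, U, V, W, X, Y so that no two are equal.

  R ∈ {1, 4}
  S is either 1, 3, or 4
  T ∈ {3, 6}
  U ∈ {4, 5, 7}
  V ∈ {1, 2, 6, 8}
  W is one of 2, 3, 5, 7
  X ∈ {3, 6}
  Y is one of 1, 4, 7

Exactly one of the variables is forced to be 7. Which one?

Y

The 8 variables draw from only 8 values {1, 2, 3, 4, 5, 6, 7, 8}, so each is used; only V can be 8, hence V = 8.
The 7 still-open variables draw from only 7 values {1, 2, 3, 4, 5, 6, 7}, so each is used; only W can be 2, hence W = 2.
Among the 6 still-open variables, 5 fits only U (and all 6 values in {1, 3, 4, 5, 6, 7} must be used), so U = 5.
The 5 still-open variables together cover exactly {1, 3, 4, 6, 7} — 5 values for 5 variables — and 7 appears only in Y's list, so Y = 7.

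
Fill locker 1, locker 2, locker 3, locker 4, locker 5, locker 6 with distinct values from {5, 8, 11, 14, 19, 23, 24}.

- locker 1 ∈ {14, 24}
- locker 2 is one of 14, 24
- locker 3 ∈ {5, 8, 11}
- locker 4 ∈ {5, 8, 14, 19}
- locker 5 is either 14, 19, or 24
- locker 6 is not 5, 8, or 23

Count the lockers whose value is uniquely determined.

2

The 2 variables locker 1 and locker 2 are confined to {14, 24}, which locks those values in; drop them from locker 4, locker 5, locker 6.
That leaves locker 5 = 19. So locker 4, locker 6 can't be 19.
locker 6 has just one choice, so locker 6 = 11. So locker 3 can't be 11.
Determined: locker 5=19, locker 6=11. The other lockers each still have more than one consistent value. That makes 2.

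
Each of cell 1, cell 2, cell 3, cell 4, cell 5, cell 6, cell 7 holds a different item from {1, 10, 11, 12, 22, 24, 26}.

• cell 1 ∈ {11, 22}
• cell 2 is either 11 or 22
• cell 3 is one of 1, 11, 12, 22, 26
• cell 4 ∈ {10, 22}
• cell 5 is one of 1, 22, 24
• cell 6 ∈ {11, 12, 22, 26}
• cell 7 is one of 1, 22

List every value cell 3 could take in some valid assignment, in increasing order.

The 7 variables draw from only 7 values {1, 10, 11, 12, 22, 24, 26}, so each is used; only cell 4 can be 10, hence cell 4 = 10.
Among the 6 still-open variables, 24 fits only cell 5 (and all 6 values in {1, 11, 12, 22, 24, 26} must be used), so cell 5 = 24.
The 2 variables cell 1 and cell 2 are confined to {11, 22}, which locks those values in; drop them from cell 3, cell 6, cell 7.
That leaves cell 7 = 1. Eliminate 1 elsewhere: cell 3.
No further eliminations apply; cell 3 can still be any of 12, 26.

12, 26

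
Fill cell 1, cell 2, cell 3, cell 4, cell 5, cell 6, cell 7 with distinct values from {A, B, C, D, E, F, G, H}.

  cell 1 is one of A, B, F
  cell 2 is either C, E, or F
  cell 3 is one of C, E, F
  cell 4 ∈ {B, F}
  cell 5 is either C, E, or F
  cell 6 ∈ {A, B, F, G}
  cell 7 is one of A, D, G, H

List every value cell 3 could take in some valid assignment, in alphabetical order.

cell 2, cell 3, cell 5 between them cover only {C, E, F} — a naked triple. Remove those values from cell 1, cell 4, cell 6.
cell 4 has just one choice, so cell 4 = B. So cell 1, cell 6 can't be B.
That leaves cell 1 = A. Eliminate A elsewhere: cell 6, cell 7.
cell 6's domain is down to {G}, so cell 6 = G. Strike G from cell 7.
No further eliminations apply; cell 3 can still be any of C, E, F.

C, E, F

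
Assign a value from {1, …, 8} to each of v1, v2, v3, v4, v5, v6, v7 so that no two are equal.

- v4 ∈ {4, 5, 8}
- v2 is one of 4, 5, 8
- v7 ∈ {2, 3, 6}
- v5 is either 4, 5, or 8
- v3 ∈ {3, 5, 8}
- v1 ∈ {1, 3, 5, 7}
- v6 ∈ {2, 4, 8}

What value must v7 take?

v2, v4, v5 between them cover only {4, 5, 8} — a naked triple. Remove those values from v1, v3, v6.
That leaves v3 = 3. So v1, v7 can't be 3.
v6 has just one choice, so v6 = 2. Eliminate 2 elsewhere: v7.
So v7 = 6.

6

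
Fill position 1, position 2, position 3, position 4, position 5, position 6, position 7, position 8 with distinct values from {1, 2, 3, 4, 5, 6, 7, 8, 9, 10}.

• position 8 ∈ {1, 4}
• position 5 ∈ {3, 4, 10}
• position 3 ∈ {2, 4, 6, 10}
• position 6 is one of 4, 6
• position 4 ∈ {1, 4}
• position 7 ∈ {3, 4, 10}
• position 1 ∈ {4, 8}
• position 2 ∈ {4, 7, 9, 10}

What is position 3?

2

position 4 and position 8 share exactly the 2 values {1, 4}; by pigeonhole those values go to them, so strike 1, 4 from position 1, position 2, position 3, position 5, position 6, position 7.
position 1 has just one choice, so position 1 = 8.
position 6 has just one choice, so position 6 = 6. Strike 6 from position 3.
position 5 and position 7 share exactly the 2 values {3, 10}; by pigeonhole those values go to them, so strike 3, 10 from position 2, position 3.
So position 3 = 2.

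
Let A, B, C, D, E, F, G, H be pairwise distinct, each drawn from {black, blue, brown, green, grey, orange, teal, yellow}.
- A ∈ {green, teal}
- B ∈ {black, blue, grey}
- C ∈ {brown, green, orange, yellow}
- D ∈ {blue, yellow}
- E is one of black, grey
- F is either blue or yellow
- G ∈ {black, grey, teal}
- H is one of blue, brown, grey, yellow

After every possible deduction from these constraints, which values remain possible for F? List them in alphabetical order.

The 8 variables together cover exactly {black, blue, brown, green, grey, orange, teal, yellow} — 8 values for 8 variables — and orange appears only in C's list, so C = orange.
Among the 7 still-open variables, brown fits only H (and all 7 values in {black, blue, brown, green, grey, teal, yellow} must be used), so H = brown.
Among the 6 still-open variables, green fits only A (and all 6 values in {black, blue, green, grey, teal, yellow} must be used), so A = green.
The 5 still-open variables draw from only 5 values {black, blue, grey, teal, yellow}, so each is used; only G can be teal, hence G = teal.
D and F between them cover only {blue, yellow} — a naked pair. Remove those values from B.
No further eliminations apply; F can still be any of blue, yellow.

blue, yellow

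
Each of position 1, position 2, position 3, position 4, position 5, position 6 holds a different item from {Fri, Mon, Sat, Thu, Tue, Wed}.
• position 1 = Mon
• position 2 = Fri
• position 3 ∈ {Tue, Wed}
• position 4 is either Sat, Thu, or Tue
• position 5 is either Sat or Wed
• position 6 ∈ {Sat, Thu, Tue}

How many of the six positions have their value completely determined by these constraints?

position 1's domain is down to {Mon}, so position 1 = Mon.
position 2 has just one choice, so position 2 = Fri.
Determined: position 1=Mon, position 2=Fri. The other positions each still have more than one consistent value. That makes 2.

2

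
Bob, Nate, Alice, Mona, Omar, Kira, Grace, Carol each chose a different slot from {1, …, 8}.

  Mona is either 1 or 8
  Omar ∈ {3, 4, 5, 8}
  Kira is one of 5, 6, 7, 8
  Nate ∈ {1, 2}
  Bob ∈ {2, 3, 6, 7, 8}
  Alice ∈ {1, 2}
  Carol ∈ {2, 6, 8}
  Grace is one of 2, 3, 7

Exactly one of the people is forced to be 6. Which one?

Carol

The 8 variables draw from only 8 values {1, 2, 3, 4, 5, 6, 7, 8}, so each is used; only Omar can be 4, hence Omar = 4.
The 7 still-open variables draw from only 7 values {1, 2, 3, 5, 6, 7, 8}, so each is used; only Kira can be 5, hence Kira = 5.
The 2 variables Nate and Alice are confined to {1, 2}, which locks those values in; drop them from Bob, Mona, Grace, Carol.
Mona must be 8 (only option left). So Bob, Carol can't be 8.
So 6 goes to Carol.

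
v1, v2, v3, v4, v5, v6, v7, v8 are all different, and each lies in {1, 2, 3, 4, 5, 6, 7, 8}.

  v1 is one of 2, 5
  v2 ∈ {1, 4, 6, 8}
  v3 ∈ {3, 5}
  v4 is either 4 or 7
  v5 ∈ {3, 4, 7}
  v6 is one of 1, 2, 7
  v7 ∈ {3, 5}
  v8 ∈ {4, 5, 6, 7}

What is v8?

6

The 8 variables together cover exactly {1, 2, 3, 4, 5, 6, 7, 8} — 8 values for 8 variables — and 8 appears only in v2's list, so v2 = 8.
The 7 still-open variables draw from only 7 values {1, 2, 3, 4, 5, 6, 7}, so each is used; only v6 can be 1, hence v6 = 1.
The 6 still-open variables together cover exactly {2, 3, 4, 5, 6, 7} — 6 values for 6 variables — and 2 appears only in v1's list, so v1 = 2.
Among the 5 still-open variables, 6 fits only v8 (and all 5 values in {3, 4, 5, 6, 7} must be used), so v8 = 6.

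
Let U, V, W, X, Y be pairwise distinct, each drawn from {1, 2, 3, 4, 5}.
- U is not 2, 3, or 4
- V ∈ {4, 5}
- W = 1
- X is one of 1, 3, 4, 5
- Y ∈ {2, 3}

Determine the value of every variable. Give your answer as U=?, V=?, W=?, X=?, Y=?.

U=5, V=4, W=1, X=3, Y=2

W's domain is down to {1}, so W = 1. So U, X can't be 1.
That leaves U = 5. Remove 5 from V, X.
V has just one choice, so V = 4. Eliminate 4 elsewhere: X.
X's domain is down to {3}, so X = 3. Eliminate 3 elsewhere: Y.
Y's domain is down to {2}, so Y = 2.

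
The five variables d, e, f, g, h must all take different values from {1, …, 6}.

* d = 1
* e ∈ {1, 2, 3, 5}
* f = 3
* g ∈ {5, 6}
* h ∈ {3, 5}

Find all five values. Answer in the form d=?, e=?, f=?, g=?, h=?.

d=1, e=2, f=3, g=6, h=5

d's domain is down to {1}, so d = 1. Eliminate 1 elsewhere: e.
f must be 3 (only option left). Remove 3 from e, h.
That leaves h = 5. Eliminate 5 elsewhere: e, g.
e has just one choice, so e = 2.
g has just one choice, so g = 6.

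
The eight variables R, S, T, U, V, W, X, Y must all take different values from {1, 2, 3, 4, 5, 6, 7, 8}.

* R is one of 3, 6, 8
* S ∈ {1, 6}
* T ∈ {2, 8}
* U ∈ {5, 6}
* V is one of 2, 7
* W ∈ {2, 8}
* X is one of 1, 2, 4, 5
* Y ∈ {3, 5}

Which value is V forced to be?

Among the 8 variables, 4 fits only X (and all 8 values in {1, 2, 3, 4, 5, 6, 7, 8} must be used), so X = 4.
The 7 still-open variables together cover exactly {1, 2, 3, 5, 6, 7, 8} — 7 values for 7 variables — and 1 appears only in S's list, so S = 1.
The 6 still-open variables draw from only 6 values {2, 3, 5, 6, 7, 8}, so each is used; only V can be 7, hence V = 7.

7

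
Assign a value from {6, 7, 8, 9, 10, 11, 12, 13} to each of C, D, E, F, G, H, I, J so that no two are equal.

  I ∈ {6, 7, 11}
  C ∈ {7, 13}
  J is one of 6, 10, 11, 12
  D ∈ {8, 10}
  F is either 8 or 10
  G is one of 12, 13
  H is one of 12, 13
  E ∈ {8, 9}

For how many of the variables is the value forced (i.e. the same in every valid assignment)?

2

The 8 variables together cover exactly {6, 7, 8, 9, 10, 11, 12, 13} — 8 values for 8 variables — and 9 appears only in E's list, so E = 9.
D and F share exactly the 2 values {8, 10}; by pigeonhole those values go to them, so strike 8, 10 from J.
The 2 variables G and H are confined to {12, 13}, which locks those values in; drop them from C, J.
C must be 7 (only option left). Remove 7 from I.
Determined: C=7, E=9. The other variables each still have more than one consistent value. That makes 2.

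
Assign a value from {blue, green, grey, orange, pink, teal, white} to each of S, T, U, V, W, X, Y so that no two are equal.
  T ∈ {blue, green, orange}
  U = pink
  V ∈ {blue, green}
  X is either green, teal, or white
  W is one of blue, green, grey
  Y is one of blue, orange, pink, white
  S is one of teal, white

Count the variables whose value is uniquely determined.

2

U's domain is down to {pink}, so U = pink. Strike pink from Y.
The 6 still-open variables together cover exactly {blue, green, grey, orange, teal, white} — 6 values for 6 variables — and grey appears only in W's list, so W = grey.
Determined: U=pink, W=grey. The other variables each still have more than one consistent value. That makes 2.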